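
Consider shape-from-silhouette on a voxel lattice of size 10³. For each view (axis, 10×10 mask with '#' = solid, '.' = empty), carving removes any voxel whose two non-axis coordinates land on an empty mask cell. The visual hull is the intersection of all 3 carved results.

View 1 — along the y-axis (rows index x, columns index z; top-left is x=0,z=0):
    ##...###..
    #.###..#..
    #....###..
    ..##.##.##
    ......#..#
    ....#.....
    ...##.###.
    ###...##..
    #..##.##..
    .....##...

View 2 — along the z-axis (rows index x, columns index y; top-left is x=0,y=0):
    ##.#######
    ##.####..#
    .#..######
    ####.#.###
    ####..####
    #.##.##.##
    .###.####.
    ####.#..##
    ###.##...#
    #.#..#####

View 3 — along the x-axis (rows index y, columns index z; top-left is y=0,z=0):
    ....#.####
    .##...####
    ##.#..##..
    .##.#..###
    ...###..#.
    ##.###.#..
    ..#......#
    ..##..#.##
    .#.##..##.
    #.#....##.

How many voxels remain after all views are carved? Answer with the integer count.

initial block: 10^3 = 1000
  1. axis=1 (XZ plane), |mask|=40  ⇒  voxels=400
  2. axis=2 (XY plane), |mask|=73  ⇒  voxels=293
  3. axis=0 (YZ plane), |mask|=48  ⇒  voxels=141

141 voxels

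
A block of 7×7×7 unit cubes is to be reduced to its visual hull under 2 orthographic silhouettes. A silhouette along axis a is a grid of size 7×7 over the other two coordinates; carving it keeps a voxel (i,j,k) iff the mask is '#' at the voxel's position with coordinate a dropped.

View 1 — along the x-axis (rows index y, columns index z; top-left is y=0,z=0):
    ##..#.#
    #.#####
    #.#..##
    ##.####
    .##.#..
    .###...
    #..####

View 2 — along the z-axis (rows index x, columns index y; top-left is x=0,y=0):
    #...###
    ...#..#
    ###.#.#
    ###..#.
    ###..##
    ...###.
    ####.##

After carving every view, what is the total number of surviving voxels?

|visual hull| = 127

start: 7×7×7 = 343 voxels
[1] x-view keeps 31 columns → grid now 217
[2] z-view keeps 29 columns → grid now 127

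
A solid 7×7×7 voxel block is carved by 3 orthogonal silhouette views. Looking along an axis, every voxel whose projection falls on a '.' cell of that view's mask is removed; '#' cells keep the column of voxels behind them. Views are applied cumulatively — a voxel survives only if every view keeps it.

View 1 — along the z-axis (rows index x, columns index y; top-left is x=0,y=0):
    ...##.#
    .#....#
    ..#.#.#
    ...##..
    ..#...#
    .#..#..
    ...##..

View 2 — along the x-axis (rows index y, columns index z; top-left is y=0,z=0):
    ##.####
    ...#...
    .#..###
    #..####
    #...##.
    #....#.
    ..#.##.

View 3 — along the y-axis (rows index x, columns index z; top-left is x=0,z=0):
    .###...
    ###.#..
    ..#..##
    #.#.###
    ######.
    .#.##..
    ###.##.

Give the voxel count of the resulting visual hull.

initial block: 7^3 = 343
V1 z: intersect with XY mask (16 set) -- 112 left
V2 x: intersect with YZ mask (24 set) -- 52 left
V3 y: intersect with XZ mask (29 set) -- 30 left

|visual hull| = 30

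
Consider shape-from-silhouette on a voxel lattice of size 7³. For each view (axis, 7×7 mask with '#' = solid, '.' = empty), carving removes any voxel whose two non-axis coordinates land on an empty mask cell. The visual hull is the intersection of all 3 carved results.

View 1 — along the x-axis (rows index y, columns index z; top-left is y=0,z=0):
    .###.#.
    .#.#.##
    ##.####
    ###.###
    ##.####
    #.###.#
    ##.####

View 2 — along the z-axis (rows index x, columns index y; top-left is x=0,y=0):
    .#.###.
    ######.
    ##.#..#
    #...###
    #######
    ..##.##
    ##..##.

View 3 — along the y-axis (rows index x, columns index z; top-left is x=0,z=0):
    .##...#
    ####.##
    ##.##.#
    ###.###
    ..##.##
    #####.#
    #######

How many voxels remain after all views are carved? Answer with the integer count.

full grid |V| = 343
  1. axis=0 (YZ plane), |mask|=37  ⇒  voxels=259
  2. axis=2 (XY plane), |mask|=33  ⇒  voxels=172
  3. axis=1 (XZ plane), |mask|=37  ⇒  voxels=127

127 voxels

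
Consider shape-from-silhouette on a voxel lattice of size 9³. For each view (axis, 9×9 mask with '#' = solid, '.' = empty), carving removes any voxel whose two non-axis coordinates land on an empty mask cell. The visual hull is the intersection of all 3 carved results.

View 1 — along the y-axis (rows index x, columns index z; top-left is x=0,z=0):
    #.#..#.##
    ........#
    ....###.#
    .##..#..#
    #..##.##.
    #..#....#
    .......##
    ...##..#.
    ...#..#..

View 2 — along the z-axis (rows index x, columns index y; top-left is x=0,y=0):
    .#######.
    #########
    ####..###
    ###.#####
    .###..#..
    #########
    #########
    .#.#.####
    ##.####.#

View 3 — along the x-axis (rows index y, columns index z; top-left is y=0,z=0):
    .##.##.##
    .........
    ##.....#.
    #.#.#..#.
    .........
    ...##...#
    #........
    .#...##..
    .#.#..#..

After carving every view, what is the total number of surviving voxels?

voxel count = 52

start: 9×9×9 = 729 voxels
step 1: project along y, AND mask (29/81) → |grid| = 261
step 2: project along z, AND mask (66/81) → |grid| = 201
step 3: project along x, AND mask (23/81) → |grid| = 52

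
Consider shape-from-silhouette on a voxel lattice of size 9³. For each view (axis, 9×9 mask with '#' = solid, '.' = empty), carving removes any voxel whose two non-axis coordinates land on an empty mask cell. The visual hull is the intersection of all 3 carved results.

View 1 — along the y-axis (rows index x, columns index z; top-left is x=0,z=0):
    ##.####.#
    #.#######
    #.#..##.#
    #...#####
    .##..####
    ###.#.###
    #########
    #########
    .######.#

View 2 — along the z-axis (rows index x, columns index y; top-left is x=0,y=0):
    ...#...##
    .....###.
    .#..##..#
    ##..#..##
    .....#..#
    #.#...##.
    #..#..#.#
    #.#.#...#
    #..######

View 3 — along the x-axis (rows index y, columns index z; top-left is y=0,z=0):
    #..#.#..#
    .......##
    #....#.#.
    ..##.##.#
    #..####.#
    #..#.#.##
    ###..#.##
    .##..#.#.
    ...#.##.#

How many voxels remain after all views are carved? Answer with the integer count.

|visual hull| = 130

start: 9×9×9 = 729 voxels
  1. axis=1 (XZ plane), |mask|=64  ⇒  voxels=576
  2. axis=2 (XY plane), |mask|=36  ⇒  voxels=256
  3. axis=0 (YZ plane), |mask|=39  ⇒  voxels=130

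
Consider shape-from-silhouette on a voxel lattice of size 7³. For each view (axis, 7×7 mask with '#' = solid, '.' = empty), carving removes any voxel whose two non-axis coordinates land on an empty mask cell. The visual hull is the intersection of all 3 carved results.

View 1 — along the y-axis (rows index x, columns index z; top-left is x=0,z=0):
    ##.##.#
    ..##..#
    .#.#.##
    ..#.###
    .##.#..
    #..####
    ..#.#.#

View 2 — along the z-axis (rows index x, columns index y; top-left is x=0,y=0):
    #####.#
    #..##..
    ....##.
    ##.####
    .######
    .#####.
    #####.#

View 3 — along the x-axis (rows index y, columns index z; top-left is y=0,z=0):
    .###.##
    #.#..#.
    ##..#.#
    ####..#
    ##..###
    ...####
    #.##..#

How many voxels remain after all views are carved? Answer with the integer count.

voxel count = 83

initial block: 7^3 = 343
[1] y-view keeps 27 columns → grid now 189
[2] z-view keeps 34 columns → grid now 132
[3] x-view keeps 30 columns → grid now 83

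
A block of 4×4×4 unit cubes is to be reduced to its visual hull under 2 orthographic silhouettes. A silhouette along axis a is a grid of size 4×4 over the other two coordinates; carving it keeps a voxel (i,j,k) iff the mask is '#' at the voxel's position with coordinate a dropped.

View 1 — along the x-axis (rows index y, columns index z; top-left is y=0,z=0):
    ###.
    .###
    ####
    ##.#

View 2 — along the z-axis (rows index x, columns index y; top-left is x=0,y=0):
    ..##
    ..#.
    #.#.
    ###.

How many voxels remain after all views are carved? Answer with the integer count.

full grid |V| = 64
[1] x-view keeps 13 columns → grid now 52
[2] z-view keeps 8 columns → grid now 28

28 voxels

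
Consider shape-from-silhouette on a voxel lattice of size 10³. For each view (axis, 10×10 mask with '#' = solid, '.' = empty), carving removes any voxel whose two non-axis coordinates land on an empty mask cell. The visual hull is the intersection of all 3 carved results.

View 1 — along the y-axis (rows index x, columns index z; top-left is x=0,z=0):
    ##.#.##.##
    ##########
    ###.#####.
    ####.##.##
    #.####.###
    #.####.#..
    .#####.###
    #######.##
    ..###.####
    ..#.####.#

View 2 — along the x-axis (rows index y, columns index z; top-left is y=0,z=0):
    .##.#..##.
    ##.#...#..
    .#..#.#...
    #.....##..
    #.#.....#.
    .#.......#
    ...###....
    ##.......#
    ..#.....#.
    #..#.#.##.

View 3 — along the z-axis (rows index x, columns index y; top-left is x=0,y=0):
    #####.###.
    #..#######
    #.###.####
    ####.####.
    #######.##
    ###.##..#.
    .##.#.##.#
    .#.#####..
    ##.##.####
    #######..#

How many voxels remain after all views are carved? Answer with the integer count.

184 voxels

initial block: 10^3 = 1000
carve view 1 (along y, XZ-mask fill 77/100): 770 voxels remain
carve view 2 (along x, YZ-mask fill 33/100): 248 voxels remain
carve view 3 (along z, XY-mask fill 75/100): 184 voxels remain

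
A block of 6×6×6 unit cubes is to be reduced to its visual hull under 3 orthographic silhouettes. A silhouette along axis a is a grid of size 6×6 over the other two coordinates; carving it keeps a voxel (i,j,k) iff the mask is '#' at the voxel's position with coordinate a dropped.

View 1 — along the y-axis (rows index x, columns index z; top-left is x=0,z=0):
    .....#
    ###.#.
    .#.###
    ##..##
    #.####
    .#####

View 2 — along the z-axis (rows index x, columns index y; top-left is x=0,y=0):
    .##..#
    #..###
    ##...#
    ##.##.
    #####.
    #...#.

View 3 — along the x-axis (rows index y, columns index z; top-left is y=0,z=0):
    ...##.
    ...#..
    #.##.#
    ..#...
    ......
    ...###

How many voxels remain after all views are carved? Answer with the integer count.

voxel count = 22

before carving: 216 voxels (6×6×6)
[1] y-view keeps 23 columns → grid now 138
[2] z-view keeps 21 columns → grid now 82
[3] x-view keeps 11 columns → grid now 22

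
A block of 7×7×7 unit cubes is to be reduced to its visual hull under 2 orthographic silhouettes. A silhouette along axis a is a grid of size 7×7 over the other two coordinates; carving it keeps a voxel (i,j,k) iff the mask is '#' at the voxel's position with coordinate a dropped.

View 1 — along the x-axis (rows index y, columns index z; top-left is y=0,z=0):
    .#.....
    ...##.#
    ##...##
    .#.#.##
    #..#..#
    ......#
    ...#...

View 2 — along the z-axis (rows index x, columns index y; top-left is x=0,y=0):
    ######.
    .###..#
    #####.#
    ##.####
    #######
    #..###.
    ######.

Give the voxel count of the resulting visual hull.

full grid |V| = 343
[1] x-view keeps 17 columns → grid now 119
[2] z-view keeps 39 columns → grid now 99

remaining voxels: 99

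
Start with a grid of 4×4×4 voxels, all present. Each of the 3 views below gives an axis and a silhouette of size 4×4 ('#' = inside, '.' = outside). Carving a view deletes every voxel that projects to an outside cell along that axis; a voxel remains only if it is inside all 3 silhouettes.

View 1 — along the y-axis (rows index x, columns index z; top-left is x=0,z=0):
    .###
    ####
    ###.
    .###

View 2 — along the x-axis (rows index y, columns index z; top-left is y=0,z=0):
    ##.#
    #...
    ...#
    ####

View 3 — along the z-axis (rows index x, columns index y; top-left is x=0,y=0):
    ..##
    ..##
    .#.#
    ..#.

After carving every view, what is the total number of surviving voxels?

start: 4×4×4 = 64 voxels
[1] y-view keeps 13 columns → grid now 52
[2] x-view keeps 9 columns → grid now 27
[3] z-view keeps 7 columns → grid now 14

voxel count = 14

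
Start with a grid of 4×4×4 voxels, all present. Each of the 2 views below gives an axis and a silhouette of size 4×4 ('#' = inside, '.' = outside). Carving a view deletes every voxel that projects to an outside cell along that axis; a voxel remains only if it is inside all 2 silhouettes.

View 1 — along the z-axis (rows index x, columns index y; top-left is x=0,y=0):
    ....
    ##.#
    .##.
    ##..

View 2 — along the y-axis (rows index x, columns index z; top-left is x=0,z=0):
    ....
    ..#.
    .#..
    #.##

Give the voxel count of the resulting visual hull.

|visual hull| = 11

before carving: 64 voxels (4×4×4)
  1. axis=2 (XY plane), |mask|=7  ⇒  voxels=28
  2. axis=1 (XZ plane), |mask|=5  ⇒  voxels=11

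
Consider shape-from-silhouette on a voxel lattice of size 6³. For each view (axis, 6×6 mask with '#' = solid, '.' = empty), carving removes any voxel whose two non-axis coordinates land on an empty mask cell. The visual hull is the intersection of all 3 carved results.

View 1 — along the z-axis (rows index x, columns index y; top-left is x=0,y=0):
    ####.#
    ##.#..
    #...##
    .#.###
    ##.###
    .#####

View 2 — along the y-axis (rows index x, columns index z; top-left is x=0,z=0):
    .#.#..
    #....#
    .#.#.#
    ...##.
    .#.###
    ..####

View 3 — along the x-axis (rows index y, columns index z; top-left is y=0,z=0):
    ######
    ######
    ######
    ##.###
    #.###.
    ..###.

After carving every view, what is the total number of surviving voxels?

voxel count = 61

start: 6×6×6 = 216 voxels
  1. axis=2 (XY plane), |mask|=25  ⇒  voxels=150
  2. axis=1 (XZ plane), |mask|=17  ⇒  voxels=73
  3. axis=0 (YZ plane), |mask|=30  ⇒  voxels=61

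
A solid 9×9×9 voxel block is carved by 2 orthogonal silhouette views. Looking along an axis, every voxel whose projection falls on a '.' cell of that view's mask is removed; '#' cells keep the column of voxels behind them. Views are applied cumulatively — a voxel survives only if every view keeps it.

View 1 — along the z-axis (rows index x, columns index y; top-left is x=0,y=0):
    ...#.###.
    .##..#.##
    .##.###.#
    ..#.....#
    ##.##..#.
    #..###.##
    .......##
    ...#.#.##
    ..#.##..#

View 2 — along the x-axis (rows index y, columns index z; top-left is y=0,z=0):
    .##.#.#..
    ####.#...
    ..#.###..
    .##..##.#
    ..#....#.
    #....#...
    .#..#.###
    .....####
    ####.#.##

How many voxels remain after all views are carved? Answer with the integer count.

remaining voxels: 162

before carving: 729 voxels (9×9×9)
after view 1 [z-axis, 38 of 81 cells solid] → remaining = 342
after view 2 [x-axis, 38 of 81 cells solid] → remaining = 162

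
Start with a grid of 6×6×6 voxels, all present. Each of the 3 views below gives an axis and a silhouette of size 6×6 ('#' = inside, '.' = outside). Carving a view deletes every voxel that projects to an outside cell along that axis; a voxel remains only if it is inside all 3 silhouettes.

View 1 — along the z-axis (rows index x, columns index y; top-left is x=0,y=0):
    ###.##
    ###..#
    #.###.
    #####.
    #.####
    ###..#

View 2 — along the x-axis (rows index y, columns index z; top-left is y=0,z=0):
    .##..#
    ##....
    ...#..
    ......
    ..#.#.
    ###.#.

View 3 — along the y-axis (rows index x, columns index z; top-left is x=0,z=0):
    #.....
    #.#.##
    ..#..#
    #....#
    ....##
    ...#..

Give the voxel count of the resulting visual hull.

full grid |V| = 216
[1] z-view keeps 27 columns → grid now 162
[2] x-view keeps 12 columns → grid now 56
[3] y-view keeps 12 columns → grid now 17

remaining voxels: 17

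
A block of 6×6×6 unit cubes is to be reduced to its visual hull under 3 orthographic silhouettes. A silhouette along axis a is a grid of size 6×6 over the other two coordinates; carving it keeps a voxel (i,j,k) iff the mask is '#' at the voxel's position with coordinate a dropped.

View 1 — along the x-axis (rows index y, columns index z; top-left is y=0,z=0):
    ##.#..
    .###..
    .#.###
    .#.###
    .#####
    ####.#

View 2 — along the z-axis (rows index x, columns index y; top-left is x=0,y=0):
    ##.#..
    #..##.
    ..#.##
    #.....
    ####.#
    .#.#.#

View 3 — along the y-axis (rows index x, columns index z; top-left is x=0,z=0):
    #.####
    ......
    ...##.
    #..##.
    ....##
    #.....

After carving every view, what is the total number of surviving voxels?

|visual hull| = 20

initial block: 6^3 = 216
step 1: project along x, AND mask (24/36) → |grid| = 144
step 2: project along z, AND mask (18/36) → |grid| = 70
step 3: project along y, AND mask (13/36) → |grid| = 20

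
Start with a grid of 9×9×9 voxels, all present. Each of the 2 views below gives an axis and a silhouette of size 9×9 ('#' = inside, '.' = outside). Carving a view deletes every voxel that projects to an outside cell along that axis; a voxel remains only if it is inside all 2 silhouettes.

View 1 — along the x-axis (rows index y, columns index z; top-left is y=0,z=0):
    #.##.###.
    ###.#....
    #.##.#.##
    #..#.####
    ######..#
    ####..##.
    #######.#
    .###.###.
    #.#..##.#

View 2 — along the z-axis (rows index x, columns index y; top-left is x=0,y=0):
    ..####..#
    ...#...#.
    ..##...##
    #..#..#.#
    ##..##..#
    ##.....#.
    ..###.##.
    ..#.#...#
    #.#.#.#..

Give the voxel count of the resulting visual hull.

212 voxels

full grid |V| = 729
[1] x-view keeps 54 columns → grid now 486
[2] z-view keeps 35 columns → grid now 212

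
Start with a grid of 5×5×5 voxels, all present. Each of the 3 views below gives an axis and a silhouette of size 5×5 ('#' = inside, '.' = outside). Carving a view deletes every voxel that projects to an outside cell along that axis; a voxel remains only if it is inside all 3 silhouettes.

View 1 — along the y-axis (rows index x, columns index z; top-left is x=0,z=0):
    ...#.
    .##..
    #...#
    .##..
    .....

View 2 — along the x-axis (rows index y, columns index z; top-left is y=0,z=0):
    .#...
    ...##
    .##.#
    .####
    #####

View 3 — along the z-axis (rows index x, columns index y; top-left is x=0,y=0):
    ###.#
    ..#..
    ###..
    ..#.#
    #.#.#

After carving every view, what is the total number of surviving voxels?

start: 5×5×5 = 125 voxels
  1. axis=1 (XZ plane), |mask|=7  ⇒  voxels=35
  2. axis=0 (YZ plane), |mask|=15  ⇒  voxels=22
  3. axis=2 (XY plane), |mask|=13  ⇒  voxels=10

10 voxels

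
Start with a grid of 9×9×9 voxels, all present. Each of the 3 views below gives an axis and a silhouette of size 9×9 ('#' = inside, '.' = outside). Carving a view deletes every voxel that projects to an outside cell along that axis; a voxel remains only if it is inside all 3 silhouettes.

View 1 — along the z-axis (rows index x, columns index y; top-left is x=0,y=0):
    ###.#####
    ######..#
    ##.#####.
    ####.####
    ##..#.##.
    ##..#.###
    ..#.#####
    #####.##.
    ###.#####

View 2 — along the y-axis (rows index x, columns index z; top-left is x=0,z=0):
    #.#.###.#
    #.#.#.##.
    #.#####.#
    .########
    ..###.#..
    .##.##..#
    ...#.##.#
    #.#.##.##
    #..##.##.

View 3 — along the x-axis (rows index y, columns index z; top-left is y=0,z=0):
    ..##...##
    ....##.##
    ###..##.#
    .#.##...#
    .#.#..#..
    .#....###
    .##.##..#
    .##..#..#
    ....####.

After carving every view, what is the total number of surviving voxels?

initial block: 9^3 = 729
[1] z-view keeps 62 columns → grid now 558
[2] y-view keeps 50 columns → grid now 352
[3] x-view keeps 38 columns → grid now 163

remaining voxels: 163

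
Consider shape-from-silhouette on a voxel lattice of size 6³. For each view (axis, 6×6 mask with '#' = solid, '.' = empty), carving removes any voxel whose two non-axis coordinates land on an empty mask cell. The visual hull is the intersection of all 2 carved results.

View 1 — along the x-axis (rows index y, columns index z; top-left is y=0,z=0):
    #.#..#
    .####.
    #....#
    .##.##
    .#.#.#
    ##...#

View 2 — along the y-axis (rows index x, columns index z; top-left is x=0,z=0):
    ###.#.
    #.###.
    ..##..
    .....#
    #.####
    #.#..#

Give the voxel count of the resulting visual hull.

full grid |V| = 216
after view 1 [x-axis, 19 of 36 cells solid] → remaining = 114
after view 2 [y-axis, 19 of 36 cells solid] → remaining = 58

voxel count = 58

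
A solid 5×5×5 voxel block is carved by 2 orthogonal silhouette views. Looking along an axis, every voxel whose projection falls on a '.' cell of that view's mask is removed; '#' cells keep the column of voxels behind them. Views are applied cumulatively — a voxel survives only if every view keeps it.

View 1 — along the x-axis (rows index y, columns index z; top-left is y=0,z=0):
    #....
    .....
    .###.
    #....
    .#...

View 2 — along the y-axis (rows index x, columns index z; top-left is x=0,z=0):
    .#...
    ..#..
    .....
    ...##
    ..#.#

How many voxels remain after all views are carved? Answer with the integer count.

full grid |V| = 125
after view 1 [x-axis, 6 of 25 cells solid] → remaining = 30
after view 2 [y-axis, 6 of 25 cells solid] → remaining = 5

5 voxels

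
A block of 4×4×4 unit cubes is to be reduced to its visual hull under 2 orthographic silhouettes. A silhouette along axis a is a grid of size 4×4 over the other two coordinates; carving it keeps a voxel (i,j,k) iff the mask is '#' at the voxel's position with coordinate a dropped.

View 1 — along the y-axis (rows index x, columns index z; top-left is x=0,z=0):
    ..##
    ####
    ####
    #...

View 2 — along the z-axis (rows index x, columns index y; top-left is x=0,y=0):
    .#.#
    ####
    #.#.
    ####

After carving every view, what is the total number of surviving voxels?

start: 4×4×4 = 64 voxels
  1. axis=1 (XZ plane), |mask|=11  ⇒  voxels=44
  2. axis=2 (XY plane), |mask|=12  ⇒  voxels=32

32 voxels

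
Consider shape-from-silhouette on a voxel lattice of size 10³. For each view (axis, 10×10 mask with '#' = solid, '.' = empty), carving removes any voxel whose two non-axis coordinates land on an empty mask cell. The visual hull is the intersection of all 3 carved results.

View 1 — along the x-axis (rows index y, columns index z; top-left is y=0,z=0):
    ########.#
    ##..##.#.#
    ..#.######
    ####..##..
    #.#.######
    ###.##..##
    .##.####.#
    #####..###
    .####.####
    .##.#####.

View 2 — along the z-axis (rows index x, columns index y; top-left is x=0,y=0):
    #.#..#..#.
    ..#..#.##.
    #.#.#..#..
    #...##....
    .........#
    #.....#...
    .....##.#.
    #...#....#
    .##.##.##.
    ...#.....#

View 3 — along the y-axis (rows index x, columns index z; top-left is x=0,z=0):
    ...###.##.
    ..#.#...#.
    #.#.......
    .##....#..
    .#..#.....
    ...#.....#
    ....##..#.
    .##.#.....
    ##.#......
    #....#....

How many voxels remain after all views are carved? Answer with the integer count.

|visual hull| = 73

before carving: 1000 voxels (10×10×10)
[1] x-view keeps 73 columns → grid now 730
[2] z-view keeps 32 columns → grid now 243
[3] y-view keeps 28 columns → grid now 73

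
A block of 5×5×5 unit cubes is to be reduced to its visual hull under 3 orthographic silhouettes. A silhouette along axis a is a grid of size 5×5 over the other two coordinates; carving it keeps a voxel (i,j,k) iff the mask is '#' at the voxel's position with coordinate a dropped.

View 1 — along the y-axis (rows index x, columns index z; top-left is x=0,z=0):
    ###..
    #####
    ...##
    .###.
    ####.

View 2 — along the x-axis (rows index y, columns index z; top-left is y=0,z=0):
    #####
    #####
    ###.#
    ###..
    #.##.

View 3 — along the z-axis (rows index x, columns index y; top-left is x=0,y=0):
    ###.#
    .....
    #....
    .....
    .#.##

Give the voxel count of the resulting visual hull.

full grid |V| = 125
step 1: project along y, AND mask (17/25) → |grid| = 85
step 2: project along x, AND mask (20/25) → |grid| = 69
step 3: project along z, AND mask (8/25) → |grid| = 23

|visual hull| = 23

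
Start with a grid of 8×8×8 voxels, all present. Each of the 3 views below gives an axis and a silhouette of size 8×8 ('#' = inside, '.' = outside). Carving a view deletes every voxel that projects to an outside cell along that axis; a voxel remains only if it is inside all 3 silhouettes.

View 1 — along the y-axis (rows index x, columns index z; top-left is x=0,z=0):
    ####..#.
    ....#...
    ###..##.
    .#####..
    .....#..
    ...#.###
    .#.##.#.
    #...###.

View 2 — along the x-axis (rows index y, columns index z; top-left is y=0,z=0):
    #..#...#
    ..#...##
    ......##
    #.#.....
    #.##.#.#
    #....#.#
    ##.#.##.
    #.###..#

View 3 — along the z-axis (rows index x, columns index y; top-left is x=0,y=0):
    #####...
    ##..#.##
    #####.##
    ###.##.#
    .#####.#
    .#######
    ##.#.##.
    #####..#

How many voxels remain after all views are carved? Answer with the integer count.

before carving: 512 voxels (8×8×8)
after view 1 [y-axis, 29 of 64 cells solid] → remaining = 232
after view 2 [x-axis, 28 of 64 cells solid] → remaining = 90
after view 3 [z-axis, 47 of 64 cells solid] → remaining = 64

remaining voxels: 64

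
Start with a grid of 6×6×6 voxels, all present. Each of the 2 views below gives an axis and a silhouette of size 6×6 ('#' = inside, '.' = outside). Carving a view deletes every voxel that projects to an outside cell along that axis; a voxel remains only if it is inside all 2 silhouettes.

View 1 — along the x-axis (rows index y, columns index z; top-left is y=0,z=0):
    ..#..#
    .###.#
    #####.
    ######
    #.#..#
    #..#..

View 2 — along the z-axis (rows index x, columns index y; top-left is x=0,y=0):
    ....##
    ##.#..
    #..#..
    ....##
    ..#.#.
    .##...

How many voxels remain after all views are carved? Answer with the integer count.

remaining voxels: 47

full grid |V| = 216
[1] x-view keeps 22 columns → grid now 132
[2] z-view keeps 13 columns → grid now 47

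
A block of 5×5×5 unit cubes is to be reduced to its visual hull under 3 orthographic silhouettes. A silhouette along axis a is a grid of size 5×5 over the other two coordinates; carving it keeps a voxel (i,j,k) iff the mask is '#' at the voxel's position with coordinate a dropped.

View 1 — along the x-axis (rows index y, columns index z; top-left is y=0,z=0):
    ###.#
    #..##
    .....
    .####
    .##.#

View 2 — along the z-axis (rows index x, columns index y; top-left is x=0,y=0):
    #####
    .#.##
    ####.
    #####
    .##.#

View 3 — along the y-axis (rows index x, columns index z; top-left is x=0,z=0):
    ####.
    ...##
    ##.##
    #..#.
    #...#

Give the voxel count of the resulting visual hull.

before carving: 125 voxels (5×5×5)
  1. axis=0 (YZ plane), |mask|=14  ⇒  voxels=70
  2. axis=2 (XY plane), |mask|=20  ⇒  voxels=55
  3. axis=1 (XZ plane), |mask|=14  ⇒  voxels=31

31 voxels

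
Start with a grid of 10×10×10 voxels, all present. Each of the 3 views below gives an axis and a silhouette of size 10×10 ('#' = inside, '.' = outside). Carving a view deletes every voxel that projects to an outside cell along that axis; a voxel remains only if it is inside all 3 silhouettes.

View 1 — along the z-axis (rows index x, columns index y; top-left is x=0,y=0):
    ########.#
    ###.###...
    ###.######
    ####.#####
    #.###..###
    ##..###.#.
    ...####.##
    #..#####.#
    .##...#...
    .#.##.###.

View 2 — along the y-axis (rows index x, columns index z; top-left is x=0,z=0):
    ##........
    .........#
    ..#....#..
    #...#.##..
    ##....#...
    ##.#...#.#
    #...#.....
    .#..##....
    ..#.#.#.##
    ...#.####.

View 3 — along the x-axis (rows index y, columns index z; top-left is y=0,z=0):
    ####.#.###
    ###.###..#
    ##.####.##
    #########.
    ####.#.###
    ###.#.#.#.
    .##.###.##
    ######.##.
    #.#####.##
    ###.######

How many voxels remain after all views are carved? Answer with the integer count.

full grid |V| = 1000
after view 1 [z-axis, 68 of 100 cells solid] → remaining = 680
after view 2 [y-axis, 32 of 100 cells solid] → remaining = 207
after view 3 [x-axis, 78 of 100 cells solid] → remaining = 161

remaining voxels: 161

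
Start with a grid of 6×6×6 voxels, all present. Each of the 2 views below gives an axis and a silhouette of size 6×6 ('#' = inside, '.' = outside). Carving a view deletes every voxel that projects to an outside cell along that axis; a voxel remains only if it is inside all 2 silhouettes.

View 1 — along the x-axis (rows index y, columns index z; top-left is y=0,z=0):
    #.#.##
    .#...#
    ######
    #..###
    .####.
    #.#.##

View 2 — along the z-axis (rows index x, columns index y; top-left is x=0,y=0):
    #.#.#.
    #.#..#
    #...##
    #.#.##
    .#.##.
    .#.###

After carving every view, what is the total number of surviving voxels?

before carving: 216 voxels (6×6×6)
  1. axis=0 (YZ plane), |mask|=24  ⇒  voxels=144
  2. axis=2 (XY plane), |mask|=20  ⇒  voxels=82

voxel count = 82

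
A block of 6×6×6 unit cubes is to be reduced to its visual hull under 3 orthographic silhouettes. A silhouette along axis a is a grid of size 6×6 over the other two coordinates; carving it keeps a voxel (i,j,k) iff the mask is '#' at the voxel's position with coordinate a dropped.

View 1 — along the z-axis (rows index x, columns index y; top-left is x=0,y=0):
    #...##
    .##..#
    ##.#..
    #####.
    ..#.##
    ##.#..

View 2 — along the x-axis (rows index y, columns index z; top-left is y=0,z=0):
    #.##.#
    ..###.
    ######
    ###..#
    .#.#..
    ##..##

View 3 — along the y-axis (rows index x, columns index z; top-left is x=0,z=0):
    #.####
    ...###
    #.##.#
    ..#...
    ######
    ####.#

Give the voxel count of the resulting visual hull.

initial block: 6^3 = 216
after view 1 [z-axis, 20 of 36 cells solid] → remaining = 120
after view 2 [x-axis, 23 of 36 cells solid] → remaining = 76
after view 3 [y-axis, 24 of 36 cells solid] → remaining = 50

voxel count = 50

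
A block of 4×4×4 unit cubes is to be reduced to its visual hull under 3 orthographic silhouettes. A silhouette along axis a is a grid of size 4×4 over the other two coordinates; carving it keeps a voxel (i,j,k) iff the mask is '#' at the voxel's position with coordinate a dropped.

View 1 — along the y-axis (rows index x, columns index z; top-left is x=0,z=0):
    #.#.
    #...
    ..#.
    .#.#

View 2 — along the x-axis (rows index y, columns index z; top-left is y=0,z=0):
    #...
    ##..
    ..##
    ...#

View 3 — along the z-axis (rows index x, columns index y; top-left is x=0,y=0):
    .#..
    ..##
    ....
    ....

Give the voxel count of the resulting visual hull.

remaining voxels: 1

start: 4×4×4 = 64 voxels
V1 y: intersect with XZ mask (6 set) -- 24 left
V2 x: intersect with YZ mask (6 set) -- 9 left
V3 z: intersect with XY mask (3 set) -- 1 left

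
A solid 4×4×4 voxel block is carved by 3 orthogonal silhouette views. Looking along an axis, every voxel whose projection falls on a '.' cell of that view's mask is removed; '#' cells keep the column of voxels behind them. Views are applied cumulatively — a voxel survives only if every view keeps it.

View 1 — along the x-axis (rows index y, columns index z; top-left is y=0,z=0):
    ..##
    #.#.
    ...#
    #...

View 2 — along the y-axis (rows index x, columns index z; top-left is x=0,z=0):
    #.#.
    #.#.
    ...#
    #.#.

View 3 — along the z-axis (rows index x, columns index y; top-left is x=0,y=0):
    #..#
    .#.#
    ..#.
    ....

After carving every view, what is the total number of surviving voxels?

full grid |V| = 64
carve view 1 (along x, YZ-mask fill 6/16): 24 voxels remain
carve view 2 (along y, XZ-mask fill 7/16): 14 voxels remain
carve view 3 (along z, XY-mask fill 5/16): 6 voxels remain

voxel count = 6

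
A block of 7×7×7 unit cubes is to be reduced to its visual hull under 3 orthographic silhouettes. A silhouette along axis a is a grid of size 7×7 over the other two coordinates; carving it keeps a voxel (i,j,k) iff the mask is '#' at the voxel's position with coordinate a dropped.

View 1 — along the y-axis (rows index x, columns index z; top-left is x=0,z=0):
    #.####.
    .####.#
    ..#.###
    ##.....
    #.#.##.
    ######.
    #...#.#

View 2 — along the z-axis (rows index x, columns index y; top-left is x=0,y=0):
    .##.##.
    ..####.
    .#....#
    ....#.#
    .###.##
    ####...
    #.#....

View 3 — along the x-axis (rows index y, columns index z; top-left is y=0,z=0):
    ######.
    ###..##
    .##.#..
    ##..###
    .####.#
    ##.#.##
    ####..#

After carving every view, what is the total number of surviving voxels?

remaining voxels: 65

initial block: 7^3 = 343
after view 1 [y-axis, 29 of 49 cells solid] → remaining = 203
after view 2 [z-axis, 23 of 49 cells solid] → remaining = 102
after view 3 [x-axis, 34 of 49 cells solid] → remaining = 65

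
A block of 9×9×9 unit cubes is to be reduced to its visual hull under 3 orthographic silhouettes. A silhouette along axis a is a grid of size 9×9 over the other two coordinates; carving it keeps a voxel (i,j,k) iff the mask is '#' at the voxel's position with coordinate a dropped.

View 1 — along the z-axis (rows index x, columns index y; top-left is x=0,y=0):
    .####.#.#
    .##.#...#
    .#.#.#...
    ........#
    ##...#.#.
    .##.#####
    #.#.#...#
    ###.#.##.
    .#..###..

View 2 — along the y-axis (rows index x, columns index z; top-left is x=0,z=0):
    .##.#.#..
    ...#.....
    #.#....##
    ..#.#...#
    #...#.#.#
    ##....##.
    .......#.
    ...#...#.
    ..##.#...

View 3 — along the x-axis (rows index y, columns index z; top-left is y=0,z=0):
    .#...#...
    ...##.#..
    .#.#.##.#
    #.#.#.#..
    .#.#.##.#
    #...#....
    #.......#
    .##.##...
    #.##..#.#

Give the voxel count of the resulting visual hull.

before carving: 729 voxels (9×9×9)
[1] z-view keeps 39 columns → grid now 351
[2] y-view keeps 26 columns → grid now 115
[3] x-view keeps 32 columns → grid now 41

voxel count = 41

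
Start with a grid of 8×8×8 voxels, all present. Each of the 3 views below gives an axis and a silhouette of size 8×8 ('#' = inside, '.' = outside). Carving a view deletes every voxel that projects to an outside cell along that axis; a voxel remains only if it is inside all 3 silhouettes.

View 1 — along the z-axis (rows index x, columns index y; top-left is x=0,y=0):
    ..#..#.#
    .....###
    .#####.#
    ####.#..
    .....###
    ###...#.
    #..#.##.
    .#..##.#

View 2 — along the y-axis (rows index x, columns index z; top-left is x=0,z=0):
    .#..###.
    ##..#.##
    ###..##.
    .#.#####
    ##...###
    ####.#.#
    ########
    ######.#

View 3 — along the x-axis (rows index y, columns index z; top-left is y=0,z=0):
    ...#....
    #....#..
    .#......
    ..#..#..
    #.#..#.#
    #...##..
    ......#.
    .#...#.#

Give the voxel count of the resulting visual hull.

initial block: 8^3 = 512
carve view 1 (along z, XY-mask fill 32/64): 256 voxels remain
carve view 2 (along y, XZ-mask fill 46/64): 186 voxels remain
carve view 3 (along x, YZ-mask fill 17/64): 57 voxels remain

remaining voxels: 57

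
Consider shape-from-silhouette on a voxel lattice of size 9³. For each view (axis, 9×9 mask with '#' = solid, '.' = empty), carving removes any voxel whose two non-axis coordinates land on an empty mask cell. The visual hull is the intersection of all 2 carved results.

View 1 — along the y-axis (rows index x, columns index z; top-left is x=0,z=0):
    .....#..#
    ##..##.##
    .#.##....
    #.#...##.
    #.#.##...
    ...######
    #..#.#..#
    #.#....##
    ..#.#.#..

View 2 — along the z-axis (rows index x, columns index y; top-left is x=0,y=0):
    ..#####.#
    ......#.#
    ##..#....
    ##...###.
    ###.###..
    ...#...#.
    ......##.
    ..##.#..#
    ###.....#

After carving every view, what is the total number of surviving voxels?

initial block: 9^3 = 729
step 1: project along y, AND mask (36/81) → |grid| = 324
step 2: project along z, AND mask (34/81) → |grid| = 125

|visual hull| = 125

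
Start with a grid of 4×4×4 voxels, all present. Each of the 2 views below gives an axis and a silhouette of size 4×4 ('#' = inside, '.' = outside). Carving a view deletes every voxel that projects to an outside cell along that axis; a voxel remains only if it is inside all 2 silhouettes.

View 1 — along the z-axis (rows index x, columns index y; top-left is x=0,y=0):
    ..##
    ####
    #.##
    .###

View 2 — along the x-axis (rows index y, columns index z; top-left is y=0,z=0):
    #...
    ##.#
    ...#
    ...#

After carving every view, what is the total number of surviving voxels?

|visual hull| = 16

before carving: 64 voxels (4×4×4)
[1] z-view keeps 12 columns → grid now 48
[2] x-view keeps 6 columns → grid now 16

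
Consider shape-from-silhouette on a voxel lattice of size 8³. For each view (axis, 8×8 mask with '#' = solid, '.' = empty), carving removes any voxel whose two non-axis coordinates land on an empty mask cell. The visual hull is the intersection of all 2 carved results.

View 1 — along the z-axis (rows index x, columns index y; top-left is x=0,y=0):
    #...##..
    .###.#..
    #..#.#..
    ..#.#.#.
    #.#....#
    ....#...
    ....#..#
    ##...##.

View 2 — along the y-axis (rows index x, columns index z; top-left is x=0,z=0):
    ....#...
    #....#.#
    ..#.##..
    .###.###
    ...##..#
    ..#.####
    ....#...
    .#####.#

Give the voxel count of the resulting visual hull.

voxel count = 82

full grid |V| = 512
V1 z: intersect with XY mask (23 set) -- 184 left
V2 y: intersect with XZ mask (28 set) -- 82 left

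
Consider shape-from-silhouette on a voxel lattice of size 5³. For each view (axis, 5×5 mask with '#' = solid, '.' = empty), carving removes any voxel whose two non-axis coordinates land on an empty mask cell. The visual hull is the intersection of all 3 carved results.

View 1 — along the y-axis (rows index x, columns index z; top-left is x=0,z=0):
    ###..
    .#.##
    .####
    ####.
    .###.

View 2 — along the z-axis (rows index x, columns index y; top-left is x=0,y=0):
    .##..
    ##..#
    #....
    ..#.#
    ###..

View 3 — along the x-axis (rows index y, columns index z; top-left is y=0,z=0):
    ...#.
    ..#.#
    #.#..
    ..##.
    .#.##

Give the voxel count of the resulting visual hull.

before carving: 125 voxels (5×5×5)
V1 y: intersect with XZ mask (17 set) -- 85 left
V2 z: intersect with XY mask (11 set) -- 36 left
V3 x: intersect with YZ mask (10 set) -- 16 left

voxel count = 16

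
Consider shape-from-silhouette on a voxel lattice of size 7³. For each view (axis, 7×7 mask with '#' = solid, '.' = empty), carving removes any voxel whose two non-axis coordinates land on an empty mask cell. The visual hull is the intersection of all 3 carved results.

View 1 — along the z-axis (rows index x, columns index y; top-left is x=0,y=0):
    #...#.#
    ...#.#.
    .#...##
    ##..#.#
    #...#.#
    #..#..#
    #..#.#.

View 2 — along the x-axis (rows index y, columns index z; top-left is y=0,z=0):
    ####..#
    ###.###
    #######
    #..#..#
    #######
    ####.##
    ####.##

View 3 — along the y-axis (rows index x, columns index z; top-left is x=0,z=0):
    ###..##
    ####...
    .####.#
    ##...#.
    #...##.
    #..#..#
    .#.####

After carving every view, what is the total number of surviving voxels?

full grid |V| = 343
V1 z: intersect with XY mask (21 set) -- 147 left
V2 x: intersect with YZ mask (40 set) -- 115 left
V3 y: intersect with XZ mask (28 set) -- 67 left

remaining voxels: 67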